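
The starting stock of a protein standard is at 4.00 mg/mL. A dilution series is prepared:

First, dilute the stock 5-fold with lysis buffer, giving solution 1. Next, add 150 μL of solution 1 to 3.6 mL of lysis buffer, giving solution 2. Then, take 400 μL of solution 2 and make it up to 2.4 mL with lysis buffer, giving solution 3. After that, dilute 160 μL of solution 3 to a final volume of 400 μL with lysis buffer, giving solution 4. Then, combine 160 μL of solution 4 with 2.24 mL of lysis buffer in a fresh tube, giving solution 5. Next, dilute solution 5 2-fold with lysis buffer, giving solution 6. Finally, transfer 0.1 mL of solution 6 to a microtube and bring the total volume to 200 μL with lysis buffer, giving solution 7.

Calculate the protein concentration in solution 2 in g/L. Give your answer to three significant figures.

Step 1: 5-fold → factor 5
Step 2: 150 μL + 3.6 mL = 3750 μL total → factor 3750/150 = 25
Dilution factor through solution 2 = 5 × 25 = 125
[solution 2] = 4.00 mg/mL / 125 = 0.03200 mg/mL = 0.0320 g/L

0.0320 g/L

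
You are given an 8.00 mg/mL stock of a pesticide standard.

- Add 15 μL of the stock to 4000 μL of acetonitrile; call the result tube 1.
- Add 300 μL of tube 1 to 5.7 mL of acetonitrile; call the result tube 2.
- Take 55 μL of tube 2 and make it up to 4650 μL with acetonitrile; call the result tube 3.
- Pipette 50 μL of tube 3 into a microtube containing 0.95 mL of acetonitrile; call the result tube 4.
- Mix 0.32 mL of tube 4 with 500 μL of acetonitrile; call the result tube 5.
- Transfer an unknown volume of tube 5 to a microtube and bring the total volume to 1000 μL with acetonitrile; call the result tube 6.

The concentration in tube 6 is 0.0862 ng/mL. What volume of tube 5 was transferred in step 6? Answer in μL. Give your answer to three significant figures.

Step 1: 15 μL + 4000 μL = 4015 μL total → factor 4015/15 = 267.67
Step 2: 300 μL + 5.7 mL = 6000 μL total → factor 6000/300 = 20
Step 3: 55 μL brought to 4650 μL → factor 4650/55 = 84.545
Step 4: 50 μL + 0.95 mL = 1000 μL total → factor 1000/50 = 20
Step 5: 0.32 mL + 500 μL = 0.82 mL total → factor 0.82/0.32 = 2.5625
Step 6: v brought to 1000 μL → factor = 1000 μL/v
Product of known-step factors = 2.3196 × 10^7
Overall factor = 8.00 mg/mL / (0.0862 ng/mL) = 9.2807 × 10^7
Step-6 factor = 9.2807 × 10^7 / 2.3196 × 10^7 = 4.0011
v = 1000 μL / 4.0011 = 250 μL

250 μL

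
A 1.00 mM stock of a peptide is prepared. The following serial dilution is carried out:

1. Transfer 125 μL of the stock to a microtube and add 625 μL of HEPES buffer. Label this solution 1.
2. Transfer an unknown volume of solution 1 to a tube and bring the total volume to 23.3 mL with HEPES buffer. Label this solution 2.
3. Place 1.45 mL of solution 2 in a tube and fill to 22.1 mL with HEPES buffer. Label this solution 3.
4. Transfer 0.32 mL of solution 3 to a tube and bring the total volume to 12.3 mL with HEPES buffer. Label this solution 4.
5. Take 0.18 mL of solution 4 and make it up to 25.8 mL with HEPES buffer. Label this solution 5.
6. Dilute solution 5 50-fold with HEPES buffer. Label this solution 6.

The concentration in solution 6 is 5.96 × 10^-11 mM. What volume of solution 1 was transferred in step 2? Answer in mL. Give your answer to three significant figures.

0.0350 mL

Step 1: 125 μL + 625 μL = 750 μL total → factor 750/125 = 6
Step 2: v brought to 23.3 mL → factor = 23.3 mL/v
Step 3: 1.45 mL brought to 22.1 mL → factor 22.1/1.45 = 15.241
Step 4: 0.32 mL brought to 12.3 mL → factor 12.3/0.32 = 38.438
Step 5: 0.18 mL brought to 25.8 mL → factor 25.8/0.18 = 143.33
Step 6: 50-fold → factor 50
Product of known-step factors = 2.5191 × 10^7
Overall factor = 1.00 mM / (5.96 × 10^-11 mM) = 1.6779 × 10^10
Step-2 factor = 1.6779 × 10^10 / 2.5191 × 10^7 = 666.05
v = 23.3 mL / 666.05 = 0.0350 mL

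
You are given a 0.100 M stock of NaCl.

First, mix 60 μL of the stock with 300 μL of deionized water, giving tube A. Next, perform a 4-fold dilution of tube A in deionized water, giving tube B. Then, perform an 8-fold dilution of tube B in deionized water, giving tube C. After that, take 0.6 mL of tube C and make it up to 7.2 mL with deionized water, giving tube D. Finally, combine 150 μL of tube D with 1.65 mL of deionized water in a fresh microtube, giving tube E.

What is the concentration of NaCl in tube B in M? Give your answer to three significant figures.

0.00417 M

Step 1: 60 μL + 300 μL = 360 μL total → factor 360/60 = 6
Step 2: 4-fold → factor 4
Dilution factor through tube B = 6 × 4 = 24
[tube B] = 0.100 M / 24 = 0.00417 M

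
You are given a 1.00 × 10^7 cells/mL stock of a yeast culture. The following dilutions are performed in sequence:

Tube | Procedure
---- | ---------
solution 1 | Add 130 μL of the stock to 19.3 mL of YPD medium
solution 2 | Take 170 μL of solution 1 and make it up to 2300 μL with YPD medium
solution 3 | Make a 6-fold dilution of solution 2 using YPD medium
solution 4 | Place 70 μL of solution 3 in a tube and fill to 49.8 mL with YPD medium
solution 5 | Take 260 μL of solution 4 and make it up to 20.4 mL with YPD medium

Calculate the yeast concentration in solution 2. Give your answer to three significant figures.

Step 1: 130 μL + 19.3 mL = 19430 μL total → factor 19430/130 = 149.46
Step 2: 170 μL brought to 2300 μL → factor 2300/170 = 13.529
Dilution factor through solution 2 = 149.46 × 13.529 = 2022.1
[solution 2] = 1.00 × 10^7 cells/mL / 2022.1 = 4.95 × 10^3 cells/mL

4.95 × 10^3 cells/mL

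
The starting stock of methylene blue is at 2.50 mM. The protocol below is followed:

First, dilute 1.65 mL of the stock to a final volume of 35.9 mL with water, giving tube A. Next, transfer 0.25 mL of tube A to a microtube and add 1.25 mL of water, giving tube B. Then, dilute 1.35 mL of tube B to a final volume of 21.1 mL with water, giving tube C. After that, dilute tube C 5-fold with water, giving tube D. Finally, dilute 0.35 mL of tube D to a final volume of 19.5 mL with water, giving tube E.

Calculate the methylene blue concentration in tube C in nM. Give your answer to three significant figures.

1.23 × 10^3 nM

Step 1: 1.65 mL brought to 35.9 mL → factor 35.9/1.65 = 21.758
Step 2: 0.25 mL + 1.25 mL = 1.5 mL total → factor 1.5/0.25 = 6
Step 3: 1.35 mL brought to 21.1 mL → factor 21.1/1.35 = 15.63
Dilution factor through tube C = 21.758 × 6 × 15.63 = 2040.4
[tube C] = 2.50 mM / 2040.4 = 0.001225 mM = 1.23 × 10^3 nM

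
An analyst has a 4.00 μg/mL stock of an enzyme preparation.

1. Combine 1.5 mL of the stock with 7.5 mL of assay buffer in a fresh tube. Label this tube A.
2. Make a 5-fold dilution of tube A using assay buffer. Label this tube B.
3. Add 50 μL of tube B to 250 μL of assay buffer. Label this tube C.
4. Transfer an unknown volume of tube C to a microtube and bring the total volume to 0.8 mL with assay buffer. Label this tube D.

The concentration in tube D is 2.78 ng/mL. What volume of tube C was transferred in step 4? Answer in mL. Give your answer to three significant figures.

Step 1: 1.5 mL + 7.5 mL = 9 mL total → factor 9/1.5 = 6
Step 2: 5-fold → factor 5
Step 3: 50 μL + 250 μL = 300 μL total → factor 300/50 = 6
Step 4: v brought to 0.8 mL → factor = 0.8 mL/v
Product of known-step factors = 180
Overall factor = 4.00 μg/mL / (2.78 ng/mL) = 1438.8
Step-4 factor = 1438.8 / 180 = 7.9936
v = 0.8 mL / 7.9936 = 0.100 mL

0.100 mL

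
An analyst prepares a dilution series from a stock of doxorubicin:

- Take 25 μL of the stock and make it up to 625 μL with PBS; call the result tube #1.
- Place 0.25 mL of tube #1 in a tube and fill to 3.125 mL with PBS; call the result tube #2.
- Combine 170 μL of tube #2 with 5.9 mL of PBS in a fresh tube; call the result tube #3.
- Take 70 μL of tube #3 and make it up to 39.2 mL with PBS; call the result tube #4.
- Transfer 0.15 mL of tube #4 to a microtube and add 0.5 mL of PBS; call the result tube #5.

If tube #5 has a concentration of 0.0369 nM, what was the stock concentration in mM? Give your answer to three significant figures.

0.999 mM

Step 1: 25 μL brought to 625 μL → factor 625/25 = 25
Step 2: 0.25 mL brought to 3.125 mL → factor 3.125/0.25 = 12.5
Step 3: 170 μL + 5.9 mL = 6070 μL total → factor 6070/170 = 35.706
Step 4: 70 μL brought to 39.2 mL → factor 39200/70 = 560
Step 5: 0.15 mL + 0.5 mL = 0.65 mL total → factor 0.65/0.15 = 4.3333
Overall dilution factor = 25 × 12.5 × 35.706 × 560 × 4.3333 = 2.7077 × 10^7
Stock = 0.0369 nM × 2.7077 × 10^7 = 9.991 × 10^5 nM = 0.999 mM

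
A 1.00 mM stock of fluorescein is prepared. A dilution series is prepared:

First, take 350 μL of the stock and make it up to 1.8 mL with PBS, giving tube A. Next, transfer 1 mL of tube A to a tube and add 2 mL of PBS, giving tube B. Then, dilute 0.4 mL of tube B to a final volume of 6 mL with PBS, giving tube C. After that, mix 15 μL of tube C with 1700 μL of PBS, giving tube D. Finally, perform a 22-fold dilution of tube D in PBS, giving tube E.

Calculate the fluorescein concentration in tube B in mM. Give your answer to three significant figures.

Step 1: 350 μL brought to 1.8 mL → factor 1800/350 = 5.1429
Step 2: 1 mL + 2 mL = 3 mL total → factor 3/1 = 3
Dilution factor through tube B = 5.1429 × 3 = 15.429
[tube B] = 1.00 mM / 15.429 = 0.0648 mM

0.0648 mM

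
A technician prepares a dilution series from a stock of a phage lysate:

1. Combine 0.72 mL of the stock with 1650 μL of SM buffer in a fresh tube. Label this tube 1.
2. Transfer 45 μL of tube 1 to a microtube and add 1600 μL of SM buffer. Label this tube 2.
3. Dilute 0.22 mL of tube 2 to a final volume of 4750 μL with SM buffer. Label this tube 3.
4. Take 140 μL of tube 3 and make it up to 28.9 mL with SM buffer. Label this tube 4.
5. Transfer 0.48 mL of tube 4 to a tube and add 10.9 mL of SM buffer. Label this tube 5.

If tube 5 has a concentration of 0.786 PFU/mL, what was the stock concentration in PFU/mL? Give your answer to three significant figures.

9.99 × 10^6 PFU/mL

Step 1: 0.72 mL + 1650 μL = 2.37 mL total → factor 2.37/0.72 = 3.2917
Step 2: 45 μL + 1600 μL = 1645 μL total → factor 1645/45 = 36.556
Step 3: 0.22 mL brought to 4750 μL → factor 4.75/0.22 = 21.591
Step 4: 140 μL brought to 28.9 mL → factor 28900/140 = 206.43
Step 5: 0.48 mL + 10.9 mL = 11.38 mL total → factor 11.38/0.48 = 23.708
Overall dilution factor = 3.2917 × 36.556 × 21.591 × 206.43 × 23.708 = 1.2715 × 10^7
Stock = 0.786 PFU/mL × 1.2715 × 10^7 = 9.99 × 10^6 PFU/mL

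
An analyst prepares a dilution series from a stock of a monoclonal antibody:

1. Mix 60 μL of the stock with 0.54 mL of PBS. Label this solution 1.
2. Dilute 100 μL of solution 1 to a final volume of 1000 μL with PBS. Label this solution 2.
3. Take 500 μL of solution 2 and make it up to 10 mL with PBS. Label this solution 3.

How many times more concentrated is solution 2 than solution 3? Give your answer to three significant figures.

20.0

Step 1: 60 μL + 0.54 mL = 600 μL total → factor 600/60 = 10
Step 2: 100 μL brought to 1000 μL → factor 1000/100 = 10
Step 3: 500 μL brought to 10 mL → factor 10000/500 = 20
Dilution factor to solution 2 = 100; to solution 3 = 2000
[solution 2]/[solution 3] = (factor to solution 3)/(factor to solution 2) = 2000/100 = 20.0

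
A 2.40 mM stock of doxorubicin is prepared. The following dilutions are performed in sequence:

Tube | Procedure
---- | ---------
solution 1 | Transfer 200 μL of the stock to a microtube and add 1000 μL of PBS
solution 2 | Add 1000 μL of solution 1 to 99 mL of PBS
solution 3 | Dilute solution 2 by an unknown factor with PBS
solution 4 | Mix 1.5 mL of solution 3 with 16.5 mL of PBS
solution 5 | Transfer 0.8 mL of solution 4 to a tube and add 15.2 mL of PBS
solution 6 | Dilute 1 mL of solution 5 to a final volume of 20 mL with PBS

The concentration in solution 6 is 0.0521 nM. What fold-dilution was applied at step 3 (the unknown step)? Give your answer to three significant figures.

Step 1: 200 μL + 1000 μL = 1200 μL total → factor 1200/200 = 6
Step 2: 1000 μL + 99 mL = 1 × 10^5 μL total → factor 1 × 10^5/1000 = 100
Step 3: unknown factor x
Step 4: 1.5 mL + 16.5 mL = 18 mL total → factor 18/1.5 = 12
Step 5: 0.8 mL + 15.2 mL = 16 mL total → factor 16/0.8 = 20
Step 6: 1 mL brought to 20 mL → factor 20/1 = 20
Product of known-step factors = 2.88 × 10^6
Overall factor = 2.40 mM / (0.0521 nM) = 4.6065 × 10^7
x = 4.6065 × 10^7 / 2.88 × 10^6 = 16.0

16.0-fold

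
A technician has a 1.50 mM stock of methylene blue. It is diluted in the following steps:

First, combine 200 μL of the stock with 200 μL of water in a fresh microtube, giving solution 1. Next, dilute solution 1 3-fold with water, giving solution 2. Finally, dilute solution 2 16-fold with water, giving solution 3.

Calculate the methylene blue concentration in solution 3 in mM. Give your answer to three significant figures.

0.0156 mM

Step 1: 200 μL + 200 μL = 400 μL total → factor 400/200 = 2
Step 2: 3-fold → factor 3
Step 3: 16-fold → factor 16
Dilution factor through solution 3 = 2 × 3 × 16 = 96
[solution 3] = 1.50 mM / 96 = 0.0156 mM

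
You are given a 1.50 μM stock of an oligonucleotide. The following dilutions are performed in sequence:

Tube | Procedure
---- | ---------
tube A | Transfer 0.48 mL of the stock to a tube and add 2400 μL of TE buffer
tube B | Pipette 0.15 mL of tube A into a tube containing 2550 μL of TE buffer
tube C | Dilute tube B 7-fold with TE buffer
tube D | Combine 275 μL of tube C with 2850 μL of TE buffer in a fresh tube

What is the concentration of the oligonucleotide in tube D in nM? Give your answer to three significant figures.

0.175 nM

Step 1: 0.48 mL + 2400 μL = 2.88 mL total → factor 2.88/0.48 = 6
Step 2: 0.15 mL + 2550 μL = 2.7 mL total → factor 2.7/0.15 = 18
Step 3: 7-fold → factor 7
Step 4: 275 μL + 2850 μL = 3125 μL total → factor 3125/275 = 11.364
Overall dilution factor = 6 × 18 × 7 × 11.364 = 8590.9
Final = 1.50 μM / 8590.9 = 0.0001746 μM = 0.175 nM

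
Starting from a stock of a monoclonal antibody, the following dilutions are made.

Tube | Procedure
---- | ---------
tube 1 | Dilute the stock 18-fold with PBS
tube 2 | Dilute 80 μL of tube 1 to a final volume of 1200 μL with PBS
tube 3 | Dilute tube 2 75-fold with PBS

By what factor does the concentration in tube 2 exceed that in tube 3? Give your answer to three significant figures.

75.0

Step 1: 18-fold → factor 18
Step 2: 80 μL brought to 1200 μL → factor 1200/80 = 15
Step 3: 75-fold → factor 75
Dilution factor to tube 2 = 270; to tube 3 = 20250
[tube 2]/[tube 3] = (factor to tube 3)/(factor to tube 2) = 20250/270 = 75.0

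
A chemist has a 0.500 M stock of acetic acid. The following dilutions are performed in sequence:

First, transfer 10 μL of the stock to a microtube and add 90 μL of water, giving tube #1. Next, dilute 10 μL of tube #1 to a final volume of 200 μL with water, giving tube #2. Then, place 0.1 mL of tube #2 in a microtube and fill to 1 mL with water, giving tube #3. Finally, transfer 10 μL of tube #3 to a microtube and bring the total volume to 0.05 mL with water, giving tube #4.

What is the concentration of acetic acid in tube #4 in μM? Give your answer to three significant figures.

50.0 μM

Step 1: 10 μL + 90 μL = 100 μL total → factor 100/10 = 10
Step 2: 10 μL brought to 200 μL → factor 200/10 = 20
Step 3: 0.1 mL brought to 1 mL → factor 1/0.1 = 10
Step 4: 10 μL brought to 0.05 mL → factor 50/10 = 5
Overall dilution factor = 10 × 20 × 10 × 5 = 10000
Final = 0.500 M / 10000 = 5.000 × 10^-5 M = 50.0 μM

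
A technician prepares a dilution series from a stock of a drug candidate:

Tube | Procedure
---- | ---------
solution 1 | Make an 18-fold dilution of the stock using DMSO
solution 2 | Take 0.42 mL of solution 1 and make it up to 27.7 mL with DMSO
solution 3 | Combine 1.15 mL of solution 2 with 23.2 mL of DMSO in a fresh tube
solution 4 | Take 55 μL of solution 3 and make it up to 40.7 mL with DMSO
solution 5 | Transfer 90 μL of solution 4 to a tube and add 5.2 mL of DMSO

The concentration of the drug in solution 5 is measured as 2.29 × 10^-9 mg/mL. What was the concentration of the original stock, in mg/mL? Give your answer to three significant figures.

Step 1: 18-fold → factor 18
Step 2: 0.42 mL brought to 27.7 mL → factor 27.7/0.42 = 65.952
Step 3: 1.15 mL + 23.2 mL = 24.35 mL total → factor 24.35/1.15 = 21.174
Step 4: 55 μL brought to 40.7 mL → factor 40700/55 = 740
Step 5: 90 μL + 5.2 mL = 5290 μL total → factor 5290/90 = 58.778
Overall dilution factor = 18 × 65.952 × 21.174 × 740 × 58.778 = 1.0933 × 10^9
Stock = 2.29 × 10^-9 mg/mL × 1.0933 × 10^9 = 2.50 mg/mL

2.50 mg/mL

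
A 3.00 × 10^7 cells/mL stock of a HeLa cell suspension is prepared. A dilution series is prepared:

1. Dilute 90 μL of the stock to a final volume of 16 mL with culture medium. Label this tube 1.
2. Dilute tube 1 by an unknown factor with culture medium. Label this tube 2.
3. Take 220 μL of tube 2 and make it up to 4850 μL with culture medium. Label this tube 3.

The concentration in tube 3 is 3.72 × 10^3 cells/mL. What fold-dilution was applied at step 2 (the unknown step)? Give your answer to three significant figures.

Step 1: 90 μL brought to 16 mL → factor 16000/90 = 177.78
Step 2: unknown factor x
Step 3: 220 μL brought to 4850 μL → factor 4850/220 = 22.045
Product of known-step factors = 3919.2
Overall factor = 3.00 × 10^7 cells/mL / (3.72 × 10^3 cells/mL) = 8064.5
x = 8064.5 / 3919.2 = 2.06

2.06-fold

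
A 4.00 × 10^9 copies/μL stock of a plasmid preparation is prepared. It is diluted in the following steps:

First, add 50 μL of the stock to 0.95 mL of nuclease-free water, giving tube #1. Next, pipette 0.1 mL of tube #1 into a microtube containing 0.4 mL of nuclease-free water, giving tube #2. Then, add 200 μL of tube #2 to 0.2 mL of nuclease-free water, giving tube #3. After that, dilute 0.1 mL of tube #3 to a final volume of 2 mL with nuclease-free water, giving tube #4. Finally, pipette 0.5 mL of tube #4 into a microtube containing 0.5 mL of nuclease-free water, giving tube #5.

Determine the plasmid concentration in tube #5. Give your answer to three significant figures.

5.00 × 10^5 copies/μL

Step 1: 50 μL + 0.95 mL = 1000 μL total → factor 1000/50 = 20
Step 2: 0.1 mL + 0.4 mL = 0.5 mL total → factor 0.5/0.1 = 5
Step 3: 200 μL + 0.2 mL = 400 μL total → factor 400/200 = 2
Step 4: 0.1 mL brought to 2 mL → factor 2/0.1 = 20
Step 5: 0.5 mL + 0.5 mL = 1 mL total → factor 1/0.5 = 2
Overall dilution factor = 20 × 5 × 2 × 20 × 2 = 8000
Final = 4.00 × 10^9 copies/μL / 8000 = 5.00 × 10^5 copies/μL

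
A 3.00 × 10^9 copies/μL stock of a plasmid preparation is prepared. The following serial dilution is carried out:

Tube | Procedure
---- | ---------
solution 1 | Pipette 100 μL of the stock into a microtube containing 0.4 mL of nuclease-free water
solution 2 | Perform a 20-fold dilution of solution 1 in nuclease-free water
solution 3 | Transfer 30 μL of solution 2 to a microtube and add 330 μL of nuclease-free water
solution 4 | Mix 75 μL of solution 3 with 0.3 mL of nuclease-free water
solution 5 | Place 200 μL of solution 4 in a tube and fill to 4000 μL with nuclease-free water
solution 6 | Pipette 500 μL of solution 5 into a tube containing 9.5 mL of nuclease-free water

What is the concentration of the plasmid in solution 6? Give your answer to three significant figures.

1.25 × 10^3 copies/μL

Step 1: 100 μL + 0.4 mL = 500 μL total → factor 500/100 = 5
Step 2: 20-fold → factor 20
Step 3: 30 μL + 330 μL = 360 μL total → factor 360/30 = 12
Step 4: 75 μL + 0.3 mL = 375 μL total → factor 375/75 = 5
Step 5: 200 μL brought to 4000 μL → factor 4000/200 = 20
Step 6: 500 μL + 9.5 mL = 10000 μL total → factor 10000/500 = 20
Overall dilution factor = 5 × 20 × 12 × 5 × 20 × 20 = 2.4 × 10^6
Final = 3.00 × 10^9 copies/μL / 2.4 × 10^6 = 1.25 × 10^3 copies/μL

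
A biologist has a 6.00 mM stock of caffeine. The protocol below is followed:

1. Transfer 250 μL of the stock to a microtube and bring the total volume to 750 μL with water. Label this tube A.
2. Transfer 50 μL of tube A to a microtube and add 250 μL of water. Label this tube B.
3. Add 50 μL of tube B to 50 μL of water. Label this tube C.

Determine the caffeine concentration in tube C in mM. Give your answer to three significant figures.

Step 1: 250 μL brought to 750 μL → factor 750/250 = 3
Step 2: 50 μL + 250 μL = 300 μL total → factor 300/50 = 6
Step 3: 50 μL + 50 μL = 100 μL total → factor 100/50 = 2
Overall dilution factor = 3 × 6 × 2 = 36
Final = 6.00 mM / 36 = 0.167 mM

0.167 mM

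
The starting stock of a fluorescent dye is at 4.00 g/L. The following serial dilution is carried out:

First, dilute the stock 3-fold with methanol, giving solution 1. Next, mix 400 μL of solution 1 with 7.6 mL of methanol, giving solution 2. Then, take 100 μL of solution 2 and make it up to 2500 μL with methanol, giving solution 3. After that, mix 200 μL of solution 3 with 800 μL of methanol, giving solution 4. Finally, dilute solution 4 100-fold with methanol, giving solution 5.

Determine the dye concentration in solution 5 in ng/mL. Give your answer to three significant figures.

Step 1: 3-fold → factor 3
Step 2: 400 μL + 7.6 mL = 8000 μL total → factor 8000/400 = 20
Step 3: 100 μL brought to 2500 μL → factor 2500/100 = 25
Step 4: 200 μL + 800 μL = 1000 μL total → factor 1000/200 = 5
Step 5: 100-fold → factor 100
Overall dilution factor = 3 × 20 × 25 × 5 × 100 = 7.5 × 10^5
Final = 4.00 g/L / 7.5 × 10^5 = 5.333 × 10^-6 g/L = 5.33 ng/mL

5.33 ng/mL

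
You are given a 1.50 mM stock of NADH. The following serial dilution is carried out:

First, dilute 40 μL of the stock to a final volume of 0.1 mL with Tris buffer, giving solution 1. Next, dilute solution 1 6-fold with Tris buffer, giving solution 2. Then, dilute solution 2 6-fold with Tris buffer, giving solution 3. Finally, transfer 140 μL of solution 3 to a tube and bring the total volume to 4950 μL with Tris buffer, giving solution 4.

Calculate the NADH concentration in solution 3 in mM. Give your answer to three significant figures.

0.0167 mM

Step 1: 40 μL brought to 0.1 mL → factor 100/40 = 2.5
Step 2: 6-fold → factor 6
Step 3: 6-fold → factor 6
Dilution factor through solution 3 = 2.5 × 6 × 6 = 90
[solution 3] = 1.50 mM / 90 = 0.0167 mM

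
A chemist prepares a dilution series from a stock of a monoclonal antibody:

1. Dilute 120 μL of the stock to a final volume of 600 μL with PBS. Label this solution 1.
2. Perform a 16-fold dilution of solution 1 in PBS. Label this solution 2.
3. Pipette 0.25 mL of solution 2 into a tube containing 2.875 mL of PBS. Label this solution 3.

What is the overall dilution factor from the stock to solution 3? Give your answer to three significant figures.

1.00 × 10^3

Step 1: 120 μL brought to 600 μL → factor 600/120 = 5
Step 2: 16-fold → factor 16
Step 3: 0.25 mL + 2.875 mL = 3.125 mL total → factor 3.125/0.25 = 12.5
Overall dilution factor = 5 × 16 × 12.5 = 1000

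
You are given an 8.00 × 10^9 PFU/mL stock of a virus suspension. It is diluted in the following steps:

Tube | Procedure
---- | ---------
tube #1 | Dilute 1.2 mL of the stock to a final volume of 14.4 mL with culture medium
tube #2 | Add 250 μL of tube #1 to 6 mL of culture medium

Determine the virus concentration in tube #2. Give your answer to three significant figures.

Step 1: 1.2 mL brought to 14.4 mL → factor 14.4/1.2 = 12
Step 2: 250 μL + 6 mL = 6250 μL total → factor 6250/250 = 25
Overall dilution factor = 12 × 25 = 300
Final = 8.00 × 10^9 PFU/mL / 300 = 2.67 × 10^7 PFU/mL

2.67 × 10^7 PFU/mL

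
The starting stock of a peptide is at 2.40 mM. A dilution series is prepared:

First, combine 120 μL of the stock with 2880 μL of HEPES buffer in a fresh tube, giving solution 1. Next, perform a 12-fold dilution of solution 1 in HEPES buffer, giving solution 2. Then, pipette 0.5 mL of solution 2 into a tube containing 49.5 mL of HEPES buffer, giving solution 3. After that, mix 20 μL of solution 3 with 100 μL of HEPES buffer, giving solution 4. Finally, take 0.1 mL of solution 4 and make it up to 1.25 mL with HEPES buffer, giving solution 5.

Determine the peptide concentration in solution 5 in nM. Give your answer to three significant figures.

Step 1: 120 μL + 2880 μL = 3000 μL total → factor 3000/120 = 25
Step 2: 12-fold → factor 12
Step 3: 0.5 mL + 49.5 mL = 50 mL total → factor 50/0.5 = 100
Step 4: 20 μL + 100 μL = 120 μL total → factor 120/20 = 6
Step 5: 0.1 mL brought to 1.25 mL → factor 1.25/0.1 = 12.5
Overall dilution factor = 25 × 12 × 100 × 6 × 12.5 = 2.25 × 10^6
Final = 2.40 mM / 2.25 × 10^6 = 1.067 × 10^-6 mM = 1.07 nM

1.07 nM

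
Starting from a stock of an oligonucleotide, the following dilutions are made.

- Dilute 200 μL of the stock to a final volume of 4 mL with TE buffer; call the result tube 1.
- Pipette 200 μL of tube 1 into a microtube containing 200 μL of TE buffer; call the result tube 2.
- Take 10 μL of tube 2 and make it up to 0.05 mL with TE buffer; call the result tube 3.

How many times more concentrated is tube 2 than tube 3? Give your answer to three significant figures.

5.00

Step 1: 200 μL brought to 4 mL → factor 4000/200 = 20
Step 2: 200 μL + 200 μL = 400 μL total → factor 400/200 = 2
Step 3: 10 μL brought to 0.05 mL → factor 50/10 = 5
Dilution factor to tube 2 = 40; to tube 3 = 200
[tube 2]/[tube 3] = (factor to tube 3)/(factor to tube 2) = 200/40 = 5.00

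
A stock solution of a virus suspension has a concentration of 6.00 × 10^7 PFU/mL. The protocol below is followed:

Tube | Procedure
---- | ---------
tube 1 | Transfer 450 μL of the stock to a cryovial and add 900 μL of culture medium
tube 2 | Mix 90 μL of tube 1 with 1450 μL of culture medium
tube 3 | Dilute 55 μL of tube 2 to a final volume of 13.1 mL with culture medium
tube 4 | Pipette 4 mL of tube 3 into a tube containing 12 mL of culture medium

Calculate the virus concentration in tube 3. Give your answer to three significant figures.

Step 1: 450 μL + 900 μL = 1350 μL total → factor 1350/450 = 3
Step 2: 90 μL + 1450 μL = 1540 μL total → factor 1540/90 = 17.111
Step 3: 55 μL brought to 13.1 mL → factor 13100/55 = 238.18
Dilution factor through tube 3 = 3 × 17.111 × 238.18 = 12227
[tube 3] = 6.00 × 10^7 PFU/mL / 12227 = 4.91 × 10^3 PFU/mL

4.91 × 10^3 PFU/mL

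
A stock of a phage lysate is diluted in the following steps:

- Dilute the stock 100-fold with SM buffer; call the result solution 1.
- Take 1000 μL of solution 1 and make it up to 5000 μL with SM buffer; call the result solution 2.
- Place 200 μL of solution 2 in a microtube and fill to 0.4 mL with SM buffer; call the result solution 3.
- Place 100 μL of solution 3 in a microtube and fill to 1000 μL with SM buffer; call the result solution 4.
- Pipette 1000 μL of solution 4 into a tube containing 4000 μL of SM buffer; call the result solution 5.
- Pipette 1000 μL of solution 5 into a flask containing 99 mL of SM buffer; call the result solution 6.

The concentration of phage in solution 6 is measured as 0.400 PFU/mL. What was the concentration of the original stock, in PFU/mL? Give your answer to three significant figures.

2.00 × 10^6 PFU/mL

Step 1: 100-fold → factor 100
Step 2: 1000 μL brought to 5000 μL → factor 5000/1000 = 5
Step 3: 200 μL brought to 0.4 mL → factor 400/200 = 2
Step 4: 100 μL brought to 1000 μL → factor 1000/100 = 10
Step 5: 1000 μL + 4000 μL = 5000 μL total → factor 5000/1000 = 5
Step 6: 1000 μL + 99 mL = 1 × 10^5 μL total → factor 1 × 10^5/1000 = 100
Overall dilution factor = 100 × 5 × 2 × 10 × 5 × 100 = 5 × 10^6
Stock = 0.400 PFU/mL × 5 × 10^6 = 2.00 × 10^6 PFU/mL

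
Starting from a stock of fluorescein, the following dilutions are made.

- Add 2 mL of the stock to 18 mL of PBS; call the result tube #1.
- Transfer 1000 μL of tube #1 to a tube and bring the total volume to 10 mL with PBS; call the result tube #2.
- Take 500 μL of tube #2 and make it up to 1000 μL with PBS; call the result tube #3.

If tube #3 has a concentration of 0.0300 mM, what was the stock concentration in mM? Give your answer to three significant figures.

Step 1: 2 mL + 18 mL = 20 mL total → factor 20/2 = 10
Step 2: 1000 μL brought to 10 mL → factor 10000/1000 = 10
Step 3: 500 μL brought to 1000 μL → factor 1000/500 = 2
Overall dilution factor = 10 × 10 × 2 = 200
Stock = 0.0300 mM × 200 = 6.00 mM

6.00 mM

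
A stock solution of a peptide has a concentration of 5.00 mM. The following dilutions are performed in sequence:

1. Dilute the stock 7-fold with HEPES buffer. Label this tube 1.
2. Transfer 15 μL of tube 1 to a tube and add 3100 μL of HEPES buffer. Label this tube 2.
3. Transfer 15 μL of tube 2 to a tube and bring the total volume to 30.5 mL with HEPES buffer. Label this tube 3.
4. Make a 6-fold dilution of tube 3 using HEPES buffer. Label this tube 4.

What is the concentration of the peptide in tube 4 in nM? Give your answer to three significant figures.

Step 1: 7-fold → factor 7
Step 2: 15 μL + 3100 μL = 3115 μL total → factor 3115/15 = 207.67
Step 3: 15 μL brought to 30.5 mL → factor 30500/15 = 2033.3
Step 4: 6-fold → factor 6
Overall dilution factor = 7 × 207.67 × 2033.3 × 6 = 1.7735 × 10^7
Final = 5.00 mM / 1.7735 × 10^7 = 2.819 × 10^-7 mM = 0.282 nM

0.282 nM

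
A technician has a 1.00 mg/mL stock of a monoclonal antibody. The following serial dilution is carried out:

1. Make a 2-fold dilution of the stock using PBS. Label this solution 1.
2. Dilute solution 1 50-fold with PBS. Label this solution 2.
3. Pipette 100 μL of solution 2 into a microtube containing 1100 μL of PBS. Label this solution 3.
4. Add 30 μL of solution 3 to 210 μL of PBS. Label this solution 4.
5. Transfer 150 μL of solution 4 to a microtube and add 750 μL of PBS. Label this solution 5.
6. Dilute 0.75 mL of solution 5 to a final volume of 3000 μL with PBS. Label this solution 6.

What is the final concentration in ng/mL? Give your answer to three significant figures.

4.34 ng/mL

Step 1: 2-fold → factor 2
Step 2: 50-fold → factor 50
Step 3: 100 μL + 1100 μL = 1200 μL total → factor 1200/100 = 12
Step 4: 30 μL + 210 μL = 240 μL total → factor 240/30 = 8
Step 5: 150 μL + 750 μL = 900 μL total → factor 900/150 = 6
Step 6: 0.75 mL brought to 3000 μL → factor 3/0.75 = 4
Overall dilution factor = 2 × 50 × 12 × 8 × 6 × 4 = 2.304 × 10^5
Final = 1.00 mg/mL / 2.304 × 10^5 = 4.340 × 10^-6 mg/mL = 4.34 ng/mL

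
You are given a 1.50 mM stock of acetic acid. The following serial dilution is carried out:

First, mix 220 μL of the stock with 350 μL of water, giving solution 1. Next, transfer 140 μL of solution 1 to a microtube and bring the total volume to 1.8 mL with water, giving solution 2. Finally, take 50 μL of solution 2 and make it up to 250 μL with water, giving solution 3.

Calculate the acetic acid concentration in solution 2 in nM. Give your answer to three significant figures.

4.50 × 10^4 nM

Step 1: 220 μL + 350 μL = 570 μL total → factor 570/220 = 2.5909
Step 2: 140 μL brought to 1.8 mL → factor 1800/140 = 12.857
Dilution factor through solution 2 = 2.5909 × 12.857 = 33.312
[solution 2] = 1.50 mM / 33.312 = 0.04503 mM = 4.50 × 10^4 nM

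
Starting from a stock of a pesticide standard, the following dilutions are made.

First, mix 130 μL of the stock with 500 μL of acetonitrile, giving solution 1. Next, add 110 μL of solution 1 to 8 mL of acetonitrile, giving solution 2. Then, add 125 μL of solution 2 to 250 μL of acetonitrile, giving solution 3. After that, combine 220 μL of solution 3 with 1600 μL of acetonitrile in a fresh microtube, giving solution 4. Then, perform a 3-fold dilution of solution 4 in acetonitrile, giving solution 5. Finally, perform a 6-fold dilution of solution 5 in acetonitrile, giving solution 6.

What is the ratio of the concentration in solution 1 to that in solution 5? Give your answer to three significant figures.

5.49 × 10^3

Step 1: 130 μL + 500 μL = 630 μL total → factor 630/130 = 4.8462
Step 2: 110 μL + 8 mL = 8110 μL total → factor 8110/110 = 73.727
Step 3: 125 μL + 250 μL = 375 μL total → factor 375/125 = 3
Step 4: 220 μL + 1600 μL = 1820 μL total → factor 1820/220 = 8.2727
Step 5: 3-fold → factor 3
Dilution factor to solution 1 = 4.8462; to solution 5 = 26602
[solution 1]/[solution 5] = (factor to solution 5)/(factor to solution 1) = 26602/4.8462 = 5.49 × 10^3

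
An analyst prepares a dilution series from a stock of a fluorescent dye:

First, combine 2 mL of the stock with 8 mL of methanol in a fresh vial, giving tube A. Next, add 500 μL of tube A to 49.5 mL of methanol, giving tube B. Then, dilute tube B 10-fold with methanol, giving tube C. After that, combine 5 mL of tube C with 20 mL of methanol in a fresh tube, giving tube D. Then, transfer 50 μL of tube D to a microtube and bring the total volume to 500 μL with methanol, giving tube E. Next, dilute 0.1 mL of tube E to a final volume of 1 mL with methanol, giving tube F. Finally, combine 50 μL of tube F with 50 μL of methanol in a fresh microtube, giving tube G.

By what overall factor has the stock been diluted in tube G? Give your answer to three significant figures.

Step 1: 2 mL + 8 mL = 10 mL total → factor 10/2 = 5
Step 2: 500 μL + 49.5 mL = 50000 μL total → factor 50000/500 = 100
Step 3: 10-fold → factor 10
Step 4: 5 mL + 20 mL = 25 mL total → factor 25/5 = 5
Step 5: 50 μL brought to 500 μL → factor 500/50 = 10
Step 6: 0.1 mL brought to 1 mL → factor 1/0.1 = 10
Step 7: 50 μL + 50 μL = 100 μL total → factor 100/50 = 2
Overall dilution factor = 5 × 100 × 10 × 5 × 10 × 10 × 2 = 5 × 10^6

5.00 × 10^6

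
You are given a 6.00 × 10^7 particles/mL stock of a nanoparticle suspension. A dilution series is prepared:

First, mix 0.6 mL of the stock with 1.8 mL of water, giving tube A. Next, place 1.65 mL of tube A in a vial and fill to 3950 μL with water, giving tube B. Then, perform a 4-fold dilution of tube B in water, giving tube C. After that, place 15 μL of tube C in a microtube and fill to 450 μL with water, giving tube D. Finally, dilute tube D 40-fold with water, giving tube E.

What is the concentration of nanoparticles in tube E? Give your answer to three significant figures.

1.31 × 10^3 particles/mL

Step 1: 0.6 mL + 1.8 mL = 2.4 mL total → factor 2.4/0.6 = 4
Step 2: 1.65 mL brought to 3950 μL → factor 3.95/1.65 = 2.3939
Step 3: 4-fold → factor 4
Step 4: 15 μL brought to 450 μL → factor 450/15 = 30
Step 5: 40-fold → factor 40
Overall dilution factor = 4 × 2.3939 × 4 × 30 × 40 = 45964
Final = 6.00 × 10^7 particles/mL / 45964 = 1.31 × 10^3 particles/mL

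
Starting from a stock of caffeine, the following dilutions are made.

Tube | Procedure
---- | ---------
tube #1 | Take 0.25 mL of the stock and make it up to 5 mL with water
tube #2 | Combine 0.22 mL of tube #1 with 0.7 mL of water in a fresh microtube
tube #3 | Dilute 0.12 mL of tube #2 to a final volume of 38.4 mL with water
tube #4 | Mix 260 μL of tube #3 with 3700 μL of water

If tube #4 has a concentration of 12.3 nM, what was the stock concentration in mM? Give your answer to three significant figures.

5.01 mM

Step 1: 0.25 mL brought to 5 mL → factor 5/0.25 = 20
Step 2: 0.22 mL + 0.7 mL = 0.92 mL total → factor 0.92/0.22 = 4.1818
Step 3: 0.12 mL brought to 38.4 mL → factor 38.4/0.12 = 320
Step 4: 260 μL + 3700 μL = 3960 μL total → factor 3960/260 = 15.231
Overall dilution factor = 20 × 4.1818 × 320 × 15.231 = 4.0763 × 10^5
Stock = 12.3 nM × 4.0763 × 10^5 = 5.014 × 10^6 nM = 5.01 mM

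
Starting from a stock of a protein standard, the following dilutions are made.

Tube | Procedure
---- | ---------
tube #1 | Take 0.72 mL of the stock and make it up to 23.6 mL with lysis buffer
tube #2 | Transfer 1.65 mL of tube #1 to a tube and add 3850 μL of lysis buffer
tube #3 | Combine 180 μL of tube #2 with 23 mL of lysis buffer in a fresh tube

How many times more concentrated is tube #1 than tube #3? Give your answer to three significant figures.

429

Step 1: 0.72 mL brought to 23.6 mL → factor 23.6/0.72 = 32.778
Step 2: 1.65 mL + 3850 μL = 5.5 mL total → factor 5.5/1.65 = 3.3333
Step 3: 180 μL + 23 mL = 23180 μL total → factor 23180/180 = 128.78
Dilution factor to tube #1 = 32.778; to tube #3 = 14070
[tube #1]/[tube #3] = (factor to tube #3)/(factor to tube #1) = 14070/32.778 = 429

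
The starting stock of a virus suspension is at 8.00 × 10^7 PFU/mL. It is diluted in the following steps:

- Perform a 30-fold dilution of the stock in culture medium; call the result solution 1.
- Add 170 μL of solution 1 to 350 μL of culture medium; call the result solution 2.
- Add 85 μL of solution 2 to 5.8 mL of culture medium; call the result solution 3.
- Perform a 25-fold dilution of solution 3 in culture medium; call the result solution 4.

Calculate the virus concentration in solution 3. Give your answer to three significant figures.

Step 1: 30-fold → factor 30
Step 2: 170 μL + 350 μL = 520 μL total → factor 520/170 = 3.0588
Step 3: 85 μL + 5.8 mL = 5885 μL total → factor 5885/85 = 69.235
Dilution factor through solution 3 = 30 × 3.0588 × 69.235 = 6353.4
[solution 3] = 8.00 × 10^7 PFU/mL / 6353.4 = 1.26 × 10^4 PFU/mL

1.26 × 10^4 PFU/mL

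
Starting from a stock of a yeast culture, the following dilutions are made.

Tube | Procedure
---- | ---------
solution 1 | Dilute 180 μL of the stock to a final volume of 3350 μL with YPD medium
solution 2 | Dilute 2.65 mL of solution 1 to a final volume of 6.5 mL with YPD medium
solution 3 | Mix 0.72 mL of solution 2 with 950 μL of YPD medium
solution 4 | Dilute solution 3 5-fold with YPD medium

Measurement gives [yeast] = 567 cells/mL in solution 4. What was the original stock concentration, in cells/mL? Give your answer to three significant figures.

Step 1: 180 μL brought to 3350 μL → factor 3350/180 = 18.611
Step 2: 2.65 mL brought to 6.5 mL → factor 6.5/2.65 = 2.4528
Step 3: 0.72 mL + 950 μL = 1.67 mL total → factor 1.67/0.72 = 2.3194
Step 4: 5-fold → factor 5
Overall dilution factor = 18.611 × 2.4528 × 2.3194 × 5 = 529.41
Stock = 567 cells/mL × 529.41 = 3.00 × 10^5 cells/mL

3.00 × 10^5 cells/mL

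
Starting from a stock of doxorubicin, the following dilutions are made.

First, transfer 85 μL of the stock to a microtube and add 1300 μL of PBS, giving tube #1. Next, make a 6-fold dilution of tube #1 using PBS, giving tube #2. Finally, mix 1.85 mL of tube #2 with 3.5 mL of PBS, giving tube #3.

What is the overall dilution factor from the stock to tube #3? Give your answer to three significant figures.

Step 1: 85 μL + 1300 μL = 1385 μL total → factor 1385/85 = 16.294
Step 2: 6-fold → factor 6
Step 3: 1.85 mL + 3.5 mL = 5.35 mL total → factor 5.35/1.85 = 2.8919
Overall dilution factor = 16.294 × 6 × 2.8919 = 282.72

283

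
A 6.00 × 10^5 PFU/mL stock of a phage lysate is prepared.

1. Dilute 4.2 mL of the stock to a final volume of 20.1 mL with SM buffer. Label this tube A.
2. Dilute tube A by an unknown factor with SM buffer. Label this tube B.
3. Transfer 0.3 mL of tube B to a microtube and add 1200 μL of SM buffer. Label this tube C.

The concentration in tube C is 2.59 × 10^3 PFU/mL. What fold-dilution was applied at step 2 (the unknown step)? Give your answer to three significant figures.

Step 1: 4.2 mL brought to 20.1 mL → factor 20.1/4.2 = 4.7857
Step 2: unknown factor x
Step 3: 0.3 mL + 1200 μL = 1.5 mL total → factor 1.5/0.3 = 5
Product of known-step factors = 23.929
Overall factor = 6.00 × 10^5 PFU/mL / (2.59 × 10^3 PFU/mL) = 231.66
x = 231.66 / 23.929 = 9.68

9.68-fold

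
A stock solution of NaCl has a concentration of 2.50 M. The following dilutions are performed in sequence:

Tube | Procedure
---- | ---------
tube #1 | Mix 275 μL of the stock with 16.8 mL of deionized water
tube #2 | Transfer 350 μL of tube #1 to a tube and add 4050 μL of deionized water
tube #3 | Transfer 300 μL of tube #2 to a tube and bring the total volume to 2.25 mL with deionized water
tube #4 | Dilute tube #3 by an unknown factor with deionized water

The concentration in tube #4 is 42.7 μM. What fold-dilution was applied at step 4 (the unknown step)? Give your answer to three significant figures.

Step 1: 275 μL + 16.8 mL = 17075 μL total → factor 17075/275 = 62.091
Step 2: 350 μL + 4050 μL = 4400 μL total → factor 4400/350 = 12.571
Step 3: 300 μL brought to 2.25 mL → factor 2250/300 = 7.5
Step 4: unknown factor x
Product of known-step factors = 5854.3
Overall factor = 2.50 M / (42.7 μM) = 58548
x = 58548 / 5854.3 = 10.0

10.0-fold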